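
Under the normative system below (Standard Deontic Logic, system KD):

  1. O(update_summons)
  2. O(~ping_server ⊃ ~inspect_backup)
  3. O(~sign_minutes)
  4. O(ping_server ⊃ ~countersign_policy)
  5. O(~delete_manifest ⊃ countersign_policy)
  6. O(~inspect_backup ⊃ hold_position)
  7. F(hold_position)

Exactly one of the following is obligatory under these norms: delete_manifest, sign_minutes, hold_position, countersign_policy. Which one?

Premise 7 is F(hold_position), i.e. O(~hold_position).
The contrapositive of premise 6 (O(~inspect_backup ⊃ hold_position)) is O(~hold_position ⊃ inspect_backup), and O(~hold_position) is already established, so O(inspect_backup).
Premise 2 is O(~ping_server ⊃ ~inspect_backup); contrapositively O(inspect_backup ⊃ ping_server). Since O(inspect_backup) holds, K gives O(ping_server).
From O(ping_server) and premise 4, O(ping_server ⊃ ~countersign_policy), we obtain O(~countersign_policy).
Premise 5, O(~delete_manifest ⊃ countersign_policy), contraposes to O(~countersign_policy ⊃ delete_manifest); with O(~countersign_policy) we get O(delete_manifest).
So O(delete_manifest) holds — delete_manifest is obligatory. None of the other listed options is made obligatory by any chain of premises.

delete_manifest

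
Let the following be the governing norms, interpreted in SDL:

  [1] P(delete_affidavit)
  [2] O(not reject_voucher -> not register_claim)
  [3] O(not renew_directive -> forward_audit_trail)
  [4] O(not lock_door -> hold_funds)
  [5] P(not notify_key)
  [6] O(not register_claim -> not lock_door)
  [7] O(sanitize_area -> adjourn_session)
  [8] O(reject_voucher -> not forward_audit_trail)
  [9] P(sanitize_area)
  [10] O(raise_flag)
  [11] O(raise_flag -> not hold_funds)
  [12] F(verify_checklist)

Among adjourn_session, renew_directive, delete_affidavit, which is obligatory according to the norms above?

Premise 10 gives O(raise_flag).
Premise 11 is O(raise_flag -> not hold_funds); since O(raise_flag), deontic closure gives O(not hold_funds).
Premise 4, O(not lock_door -> hold_funds), contraposes to O(not hold_funds -> lock_door); with O(not hold_funds) we get O(lock_door).
Premise 6, O(not register_claim -> not lock_door), contraposes to O(lock_door -> register_claim); with O(lock_door) we get O(register_claim).
The contrapositive of premise 2 (O(not reject_voucher -> not register_claim)) is O(register_claim -> reject_voucher), and O(register_claim) is already established, so O(reject_voucher).
With premise 8, O(reject_voucher -> not forward_audit_trail), the K-axiom yields O(not forward_audit_trail).
Premise 3, O(not renew_directive -> forward_audit_trail), contraposes to O(not forward_audit_trail -> renew_directive); with O(not forward_audit_trail) we get O(renew_directive).
So O(renew_directive) holds — renew_directive is obligatory. None of the other listed options is made obligatory by any chain of premises.

renew_directive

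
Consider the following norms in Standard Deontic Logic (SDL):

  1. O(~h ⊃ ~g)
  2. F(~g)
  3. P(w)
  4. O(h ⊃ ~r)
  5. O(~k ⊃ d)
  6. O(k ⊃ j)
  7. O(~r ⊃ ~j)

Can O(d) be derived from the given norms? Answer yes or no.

Premise 2, F(~g), is equivalent to O(g).
Premise 1 is O(~h ⊃ ~g); contrapositively O(g ⊃ h). Since O(g) holds, K gives O(h).
Applying K to premise 4 (O(h ⊃ ~r)) and O(h) yields O(~r).
Applying K to premise 7 (O(~r ⊃ ~j)) and O(~r) yields O(~j).
Premise 6 is O(k ⊃ j); contrapositively O(~j ⊃ ~k). Since O(~j) holds, K gives O(~k).
Applying K to premise 5 (O(~k ⊃ d)) and O(~k) yields O(d).
Premise 3 does not contribute to this derivation.
So O(d) follows.

Yes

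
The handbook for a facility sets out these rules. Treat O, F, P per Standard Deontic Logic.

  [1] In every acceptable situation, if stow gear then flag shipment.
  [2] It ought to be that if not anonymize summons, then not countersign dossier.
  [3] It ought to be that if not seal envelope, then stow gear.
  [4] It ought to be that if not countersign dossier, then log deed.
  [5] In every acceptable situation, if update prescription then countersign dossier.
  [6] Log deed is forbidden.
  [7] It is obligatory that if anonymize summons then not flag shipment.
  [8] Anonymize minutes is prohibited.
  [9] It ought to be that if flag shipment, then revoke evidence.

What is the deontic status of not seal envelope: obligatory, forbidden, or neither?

Premise 6, F(log_deed), is equivalent to O(¬log_deed).
Premise 4 is O(¬countersign_dossier → log_deed); contrapositively O(¬log_deed → countersign_dossier). Since O(¬log_deed) holds, K gives O(countersign_dossier).
Premise 2 is O(¬anonymize_summons → ¬countersign_dossier); contrapositively O(countersign_dossier → anonymize_summons). Since O(countersign_dossier) holds, K gives O(anonymize_summons).
With premise 7, O(anonymize_summons → ¬flag_shipment), the K-axiom yields O(¬flag_shipment).
The contrapositive of premise 1 (O(stow_gear → flag_shipment)) is O(¬flag_shipment → ¬stow_gear), and O(¬flag_shipment) is already established, so O(¬stow_gear).
Premise 3, O(¬seal_envelope → stow_gear), contraposes to O(¬stow_gear → seal_envelope); with O(¬stow_gear) we get O(seal_envelope).
Premises 5, 8, 9 do not contribute to this derivation.
Thus O(seal_envelope), which is F(¬seal_envelope): ¬seal_envelope is forbidden.

Forbidden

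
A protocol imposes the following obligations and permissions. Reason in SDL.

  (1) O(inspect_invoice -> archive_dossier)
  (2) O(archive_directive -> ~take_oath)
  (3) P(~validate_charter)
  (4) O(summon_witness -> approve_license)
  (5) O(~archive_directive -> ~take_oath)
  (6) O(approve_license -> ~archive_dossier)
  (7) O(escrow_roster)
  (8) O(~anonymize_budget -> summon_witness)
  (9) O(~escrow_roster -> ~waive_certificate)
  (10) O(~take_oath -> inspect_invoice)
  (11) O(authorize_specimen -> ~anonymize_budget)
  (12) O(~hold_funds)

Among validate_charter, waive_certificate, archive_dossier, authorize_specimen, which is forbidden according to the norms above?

authorize_specimen

Premises 2 and 5 are O(archive_directive -> ~take_oath) and O(~archive_directive -> ~take_oath); every ideal world satisfies archive_directive or ~archive_directive, so in either case ~take_oath holds — hence O(~take_oath).
Premise 10 is O(~take_oath -> inspect_invoice); since O(~take_oath), deontic closure gives O(inspect_invoice).
Applying K to premise 1 (O(inspect_invoice -> archive_dossier)) and O(inspect_invoice) yields O(archive_dossier).
Premise 6 is O(approve_license -> ~archive_dossier); contrapositively O(archive_dossier -> ~approve_license). Since O(archive_dossier) holds, K gives O(~approve_license).
Premise 4 is O(summon_witness -> approve_license); contrapositively O(~approve_license -> ~summon_witness). Since O(~approve_license) holds, K gives O(~summon_witness).
Premise 8, O(~anonymize_budget -> summon_witness), contraposes to O(~summon_witness -> anonymize_budget); with O(~summon_witness) we get O(anonymize_budget).
The contrapositive of premise 11 (O(authorize_specimen -> ~anonymize_budget)) is O(anonymize_budget -> ~authorize_specimen), and O(anonymize_budget) is already established, so O(~authorize_specimen).
So O(~authorize_specimen) holds, i.e. authorize_specimen is forbidden. None of the other listed options is forbidden under the premises.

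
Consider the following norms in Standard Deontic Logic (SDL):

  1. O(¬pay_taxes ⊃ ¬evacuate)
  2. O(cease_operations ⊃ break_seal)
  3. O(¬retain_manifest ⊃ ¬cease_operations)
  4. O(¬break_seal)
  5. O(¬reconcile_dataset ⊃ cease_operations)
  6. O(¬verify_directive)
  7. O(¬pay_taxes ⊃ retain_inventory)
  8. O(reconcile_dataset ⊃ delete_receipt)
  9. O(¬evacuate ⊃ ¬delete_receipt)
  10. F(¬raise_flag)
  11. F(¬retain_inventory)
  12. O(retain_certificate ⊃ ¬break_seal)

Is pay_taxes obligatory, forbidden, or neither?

Obligatory

Premise 4 gives O(¬break_seal).
The contrapositive of premise 2 (O(cease_operations ⊃ break_seal)) is O(¬break_seal ⊃ ¬cease_operations), and O(¬break_seal) is already established, so O(¬cease_operations).
Premise 5, O(¬reconcile_dataset ⊃ cease_operations), contraposes to O(¬cease_operations ⊃ reconcile_dataset); with O(¬cease_operations) we get O(reconcile_dataset).
With premise 8, O(reconcile_dataset ⊃ delete_receipt), the K-axiom yields O(delete_receipt).
Premise 9, O(¬evacuate ⊃ ¬delete_receipt), contraposes to O(delete_receipt ⊃ evacuate); with O(delete_receipt) we get O(evacuate).
The contrapositive of premise 1 (O(¬pay_taxes ⊃ ¬evacuate)) is O(evacuate ⊃ pay_taxes), and O(evacuate) is already established, so O(pay_taxes).
Premises 3, 6, 7, 10, 11, 12 do not contribute to this derivation.
Hence pay_taxes is obligatory.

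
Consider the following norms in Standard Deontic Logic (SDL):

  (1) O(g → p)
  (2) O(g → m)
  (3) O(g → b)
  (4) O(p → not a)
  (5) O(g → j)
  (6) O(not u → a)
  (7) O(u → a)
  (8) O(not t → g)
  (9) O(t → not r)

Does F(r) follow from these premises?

Yes

By case analysis on not u: premise 6 gives O(not u → a) and premise 7 gives O(u → a), so O(a) either way.
Premise 4, O(p → not a), contraposes to O(a → not p); with O(a) we get O(not p).
Premise 1, O(g → p), contraposes to O(not p → not g); with O(not p) we get O(not g).
The contrapositive of premise 8 (O(not t → g)) is O(not g → t), and O(not g) is already established, so O(t).
Premise 9 is O(t → not r); since O(t), deontic closure gives O(not r).
Premises 2, 3, 5 do not contribute to this derivation.
So O(not r) holds, i.e. F(r). The claim follows.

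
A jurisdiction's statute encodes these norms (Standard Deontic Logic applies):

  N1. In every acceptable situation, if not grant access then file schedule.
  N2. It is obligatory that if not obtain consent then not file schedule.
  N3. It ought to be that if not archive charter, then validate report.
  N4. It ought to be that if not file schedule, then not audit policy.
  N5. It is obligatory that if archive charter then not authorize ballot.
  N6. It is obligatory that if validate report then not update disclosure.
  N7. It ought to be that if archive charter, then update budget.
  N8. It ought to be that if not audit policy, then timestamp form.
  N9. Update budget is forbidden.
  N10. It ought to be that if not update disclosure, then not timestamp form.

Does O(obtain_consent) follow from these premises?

Yes

Premise 9 is F(update_budget), i.e. O(¬update_budget).
Premise 7, O(archive_charter → update_budget), contraposes to O(¬update_budget → ¬archive_charter); with O(¬update_budget) we get O(¬archive_charter).
From O(¬archive_charter) and premise 3, O(¬archive_charter → validate_report), we obtain O(validate_report).
Premise 6 is O(validate_report → ¬update_disclosure); since O(validate_report), deontic closure gives O(¬update_disclosure).
From O(¬update_disclosure) and premise 10, O(¬update_disclosure → ¬timestamp_form), we obtain O(¬timestamp_form).
The contrapositive of premise 8 (O(¬audit_policy → timestamp_form)) is O(¬timestamp_form → audit_policy), and O(¬timestamp_form) is already established, so O(audit_policy).
The contrapositive of premise 4 (O(¬file_schedule → ¬audit_policy)) is O(audit_policy → file_schedule), and O(audit_policy) is already established, so O(file_schedule).
Premise 2 is O(¬obtain_consent → ¬file_schedule); contrapositively O(file_schedule → obtain_consent). Since O(file_schedule) holds, K gives O(obtain_consent).
Premises 1, 5 do not contribute to this derivation.
So O(obtain_consent) follows.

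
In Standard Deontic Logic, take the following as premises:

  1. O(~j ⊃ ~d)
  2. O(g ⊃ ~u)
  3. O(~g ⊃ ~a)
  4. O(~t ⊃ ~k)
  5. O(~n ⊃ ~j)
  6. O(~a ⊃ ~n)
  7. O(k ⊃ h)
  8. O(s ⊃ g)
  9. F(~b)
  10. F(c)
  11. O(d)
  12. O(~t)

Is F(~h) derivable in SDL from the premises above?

No

Premise 7 is O(k ⊃ h), but O(k) is not derivable from the premises, so it does not yield O(h).
No other premise forces O(h). An ideal world satisfying every premise can still have ~h true, so F(~h) is not derivable.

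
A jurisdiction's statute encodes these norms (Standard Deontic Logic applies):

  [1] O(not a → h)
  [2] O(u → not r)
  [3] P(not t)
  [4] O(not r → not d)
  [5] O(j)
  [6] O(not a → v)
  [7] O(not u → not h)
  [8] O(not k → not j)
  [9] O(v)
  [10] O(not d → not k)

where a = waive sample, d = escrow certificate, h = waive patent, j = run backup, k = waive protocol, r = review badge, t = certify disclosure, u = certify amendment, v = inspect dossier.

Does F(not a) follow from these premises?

Yes

From premise 5 we have O(j).
Premise 8, O(not k → not j), contraposes to O(j → k); with O(j) we get O(k).
Premise 10 is O(not d → not k); contrapositively O(k → d). Since O(k) holds, K gives O(d).
The contrapositive of premise 4 (O(not r → not d)) is O(d → r), and O(d) is already established, so O(r).
The contrapositive of premise 2 (O(u → not r)) is O(r → not u), and O(r) is already established, so O(not u).
From O(not u) and premise 7, O(not u → not h), we obtain O(not h).
Premise 1 is O(not a → h); contrapositively O(not h → a). Since O(not h) holds, K gives O(a).
Premises 3, 6, 9 do not contribute to this derivation.
So O(a) holds, i.e. F(not a). The claim follows.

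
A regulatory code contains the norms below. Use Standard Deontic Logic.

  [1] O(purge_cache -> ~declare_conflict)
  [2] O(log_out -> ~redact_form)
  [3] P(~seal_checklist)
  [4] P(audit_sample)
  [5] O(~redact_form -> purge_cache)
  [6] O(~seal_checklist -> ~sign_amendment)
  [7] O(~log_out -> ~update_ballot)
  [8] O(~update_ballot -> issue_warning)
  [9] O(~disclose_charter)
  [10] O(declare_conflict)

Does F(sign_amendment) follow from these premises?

No

Premise 6 is O(~seal_checklist -> ~sign_amendment), but O(~seal_checklist) is not derivable from the premises (the permission P(~seal_checklist) asserts only ~O(seal_checklist), not O(~seal_checklist)), so it does not yield O(~sign_amendment).
No other premise forces O(~sign_amendment). An ideal world satisfying every premise can still have sign_amendment true, so F(sign_amendment) is not derivable.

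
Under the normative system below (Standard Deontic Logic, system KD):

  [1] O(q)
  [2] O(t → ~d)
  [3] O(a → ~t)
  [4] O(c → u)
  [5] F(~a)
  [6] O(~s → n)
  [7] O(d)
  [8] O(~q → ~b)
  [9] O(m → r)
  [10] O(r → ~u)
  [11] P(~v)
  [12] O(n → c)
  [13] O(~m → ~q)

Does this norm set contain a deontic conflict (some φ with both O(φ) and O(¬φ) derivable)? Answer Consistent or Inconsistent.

Consistent

Premise 2 is O(t → ~d), but O(t) is not derivable from the premises, so it does not yield O(~d).
So O(~d) is not derivable, and the apparent clash with O(d) does not arise.
A world satisfying every obligation exists (e.g. a=true, b=false, c=false, d=true, m=true, n=false, q=true, r=true, s=true, t=false, u=false, v=false); no atom is both obligatory and forbidden, so the set is consistent.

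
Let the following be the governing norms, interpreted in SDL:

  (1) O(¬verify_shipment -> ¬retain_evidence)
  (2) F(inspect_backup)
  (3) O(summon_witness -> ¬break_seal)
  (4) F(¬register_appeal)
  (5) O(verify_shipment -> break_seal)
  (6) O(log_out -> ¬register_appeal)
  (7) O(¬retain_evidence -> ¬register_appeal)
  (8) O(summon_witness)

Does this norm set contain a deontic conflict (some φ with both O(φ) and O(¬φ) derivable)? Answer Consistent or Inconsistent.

Premise 8 states O(summon_witness) outright.
Premise 3 is O(summon_witness -> ¬break_seal); since O(summon_witness), deontic closure gives O(¬break_seal).
Premise 5 is O(verify_shipment -> break_seal); contrapositively O(¬break_seal -> ¬verify_shipment). Since O(¬break_seal) holds, K gives O(¬verify_shipment).
With premise 1, O(¬verify_shipment -> ¬retain_evidence), the K-axiom yields O(¬retain_evidence).
Premise 7 is O(¬retain_evidence -> ¬register_appeal); since O(¬retain_evidence), deontic closure gives O(¬register_appeal).
But premise 4, F(¬register_appeal), means O(register_appeal).
We now have both O(¬register_appeal) and O(register_appeal) — register_appeal is simultaneously obligatory and forbidden, violating the D-axiom.

Inconsistent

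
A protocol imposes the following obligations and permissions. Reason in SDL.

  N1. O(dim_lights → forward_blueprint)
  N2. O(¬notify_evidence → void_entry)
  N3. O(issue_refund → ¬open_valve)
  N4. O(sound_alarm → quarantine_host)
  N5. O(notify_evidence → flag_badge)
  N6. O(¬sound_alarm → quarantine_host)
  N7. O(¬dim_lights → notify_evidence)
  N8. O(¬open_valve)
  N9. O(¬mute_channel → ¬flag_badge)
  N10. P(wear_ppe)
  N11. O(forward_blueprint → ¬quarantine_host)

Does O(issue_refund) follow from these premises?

Premise 3 is O(issue_refund → ¬open_valve); even if O(¬open_valve) held, inferring O(issue_refund) would be affirming the consequent — invalid.
No other premise forces O(issue_refund). An ideal world satisfying every premise can still have issue_refund false, so O(issue_refund) is not derivable.

No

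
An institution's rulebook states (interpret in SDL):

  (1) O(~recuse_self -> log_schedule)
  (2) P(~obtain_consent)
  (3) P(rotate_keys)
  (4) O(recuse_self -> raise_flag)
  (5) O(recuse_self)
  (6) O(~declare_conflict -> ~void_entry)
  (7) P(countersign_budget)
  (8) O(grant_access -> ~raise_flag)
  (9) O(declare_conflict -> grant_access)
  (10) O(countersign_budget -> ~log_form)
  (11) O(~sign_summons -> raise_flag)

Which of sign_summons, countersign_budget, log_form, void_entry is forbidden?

From premise 5 we have O(recuse_self).
From O(recuse_self) and premise 4, O(recuse_self -> raise_flag), we obtain O(raise_flag).
Premise 8 is O(grant_access -> ~raise_flag); contrapositively O(raise_flag -> ~grant_access). Since O(raise_flag) holds, K gives O(~grant_access).
Premise 9 is O(declare_conflict -> grant_access); contrapositively O(~grant_access -> ~declare_conflict). Since O(~grant_access) holds, K gives O(~declare_conflict).
With premise 6, O(~declare_conflict -> ~void_entry), the K-axiom yields O(~void_entry).
So O(~void_entry) holds, i.e. void_entry is forbidden. None of the other listed options is forbidden under the premises.

void_entry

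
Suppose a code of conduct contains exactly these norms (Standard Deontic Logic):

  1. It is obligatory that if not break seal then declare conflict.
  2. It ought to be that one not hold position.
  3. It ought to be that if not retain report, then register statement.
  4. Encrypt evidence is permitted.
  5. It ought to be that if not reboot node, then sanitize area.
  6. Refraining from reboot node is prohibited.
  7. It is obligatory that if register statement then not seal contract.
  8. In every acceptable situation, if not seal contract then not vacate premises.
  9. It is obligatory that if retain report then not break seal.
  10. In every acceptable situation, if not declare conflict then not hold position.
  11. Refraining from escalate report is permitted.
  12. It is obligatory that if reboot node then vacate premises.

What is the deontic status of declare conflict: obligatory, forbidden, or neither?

Premise 6 is F(¬reboot_node), i.e. O(reboot_node).
Premise 12 is O(reboot_node → vacate_premises); since O(reboot_node), deontic closure gives O(vacate_premises).
Premise 8, O(¬seal_contract → ¬vacate_premises), contraposes to O(vacate_premises → seal_contract); with O(vacate_premises) we get O(seal_contract).
Premise 7, O(register_statement → ¬seal_contract), contraposes to O(seal_contract → ¬register_statement); with O(seal_contract) we get O(¬register_statement).
Premise 3 is O(¬retain_report → register_statement); contrapositively O(¬register_statement → retain_report). Since O(¬register_statement) holds, K gives O(retain_report).
From O(retain_report) and premise 9, O(retain_report → ¬break_seal), we obtain O(¬break_seal).
Applying K to premise 1 (O(¬break_seal → declare_conflict)) and O(¬break_seal) yields O(declare_conflict).
Premises 2, 4, 5, 10, 11 do not contribute to this derivation.
Hence declare_conflict is obligatory.

Obligatory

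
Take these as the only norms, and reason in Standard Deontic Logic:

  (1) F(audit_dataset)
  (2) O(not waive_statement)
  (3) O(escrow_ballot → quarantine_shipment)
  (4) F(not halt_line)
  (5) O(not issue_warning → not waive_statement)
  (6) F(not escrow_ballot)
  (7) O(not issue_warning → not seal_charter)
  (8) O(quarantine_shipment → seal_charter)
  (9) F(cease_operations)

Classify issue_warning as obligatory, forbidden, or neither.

Obligatory

Premise 6 is F(not escrow_ballot), i.e. O(escrow_ballot).
From O(escrow_ballot) and premise 3, O(escrow_ballot → quarantine_shipment), we obtain O(quarantine_shipment).
With premise 8, O(quarantine_shipment → seal_charter), the K-axiom yields O(seal_charter).
The contrapositive of premise 7 (O(not issue_warning → not seal_charter)) is O(seal_charter → issue_warning), and O(seal_charter) is already established, so O(issue_warning).
Premises 1, 2, 4, 5, 9 do not contribute to this derivation.
Hence issue_warning is obligatory.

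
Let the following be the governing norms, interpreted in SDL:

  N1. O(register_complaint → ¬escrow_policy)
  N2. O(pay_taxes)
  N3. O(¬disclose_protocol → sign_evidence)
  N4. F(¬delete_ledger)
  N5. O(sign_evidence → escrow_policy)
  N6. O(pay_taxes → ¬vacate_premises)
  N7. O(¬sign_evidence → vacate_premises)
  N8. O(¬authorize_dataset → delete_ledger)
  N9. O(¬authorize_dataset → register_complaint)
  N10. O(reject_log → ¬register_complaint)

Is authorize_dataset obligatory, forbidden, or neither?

Obligatory

Premise 2 states O(pay_taxes) outright.
With premise 6, O(pay_taxes → ¬vacate_premises), the K-axiom yields O(¬vacate_premises).
The contrapositive of premise 7 (O(¬sign_evidence → vacate_premises)) is O(¬vacate_premises → sign_evidence), and O(¬vacate_premises) is already established, so O(sign_evidence).
Applying K to premise 5 (O(sign_evidence → escrow_policy)) and O(sign_evidence) yields O(escrow_policy).
Premise 1 is O(register_complaint → ¬escrow_policy); contrapositively O(escrow_policy → ¬register_complaint). Since O(escrow_policy) holds, K gives O(¬register_complaint).
Premise 9 is O(¬authorize_dataset → register_complaint); contrapositively O(¬register_complaint → authorize_dataset). Since O(¬register_complaint) holds, K gives O(authorize_dataset).
Premises 3, 4, 8, 10 do not contribute to this derivation.
Hence authorize_dataset is obligatory.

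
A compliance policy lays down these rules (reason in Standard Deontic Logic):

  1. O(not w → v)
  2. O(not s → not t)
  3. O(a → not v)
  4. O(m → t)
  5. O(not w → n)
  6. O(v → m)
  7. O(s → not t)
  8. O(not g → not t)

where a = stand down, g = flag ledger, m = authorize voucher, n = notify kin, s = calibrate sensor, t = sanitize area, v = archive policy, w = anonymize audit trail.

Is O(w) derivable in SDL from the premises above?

By case analysis on s: premise 7 gives O(s → not t) and premise 2 gives O(not s → not t), so O(not t) either way.
Premise 4, O(m → t), contraposes to O(not t → not m); with O(not t) we get O(not m).
Premise 6 is O(v → m); contrapositively O(not m → not v). Since O(not m) holds, K gives O(not v).
The contrapositive of premise 1 (O(not w → v)) is O(not v → w), and O(not v) is already established, so O(w).
Premises 3, 5, 8 do not contribute to this derivation.
So O(w) follows.

Yes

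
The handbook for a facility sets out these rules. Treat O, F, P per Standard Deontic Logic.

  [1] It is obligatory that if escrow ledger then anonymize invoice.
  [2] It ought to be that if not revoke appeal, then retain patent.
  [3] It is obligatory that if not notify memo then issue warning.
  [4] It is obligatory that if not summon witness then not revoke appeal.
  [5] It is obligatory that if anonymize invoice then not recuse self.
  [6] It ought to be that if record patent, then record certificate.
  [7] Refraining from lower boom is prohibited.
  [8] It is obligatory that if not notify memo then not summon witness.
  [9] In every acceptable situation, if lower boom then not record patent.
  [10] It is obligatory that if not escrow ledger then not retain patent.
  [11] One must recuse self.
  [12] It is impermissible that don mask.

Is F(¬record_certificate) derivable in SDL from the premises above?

Premise 6 is O(record_patent → record_certificate), but O(record_patent) is not derivable from the premises, so it does not yield O(record_certificate).
No other premise forces O(record_certificate). An ideal world satisfying every premise can still have ¬record_certificate true, so F(¬record_certificate) is not derivable.

No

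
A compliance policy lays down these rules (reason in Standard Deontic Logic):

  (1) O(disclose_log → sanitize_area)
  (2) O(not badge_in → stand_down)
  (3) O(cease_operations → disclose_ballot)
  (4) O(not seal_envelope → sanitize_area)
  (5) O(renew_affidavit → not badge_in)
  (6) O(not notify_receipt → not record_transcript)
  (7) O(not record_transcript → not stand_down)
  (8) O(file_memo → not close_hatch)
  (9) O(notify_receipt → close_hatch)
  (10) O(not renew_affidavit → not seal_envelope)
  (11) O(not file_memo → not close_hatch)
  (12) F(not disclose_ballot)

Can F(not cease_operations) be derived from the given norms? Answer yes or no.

Premise 3 is O(cease_operations → disclose_ballot); even if O(disclose_ballot) held, inferring O(cease_operations) would be affirming the consequent — invalid.
No other premise forces O(cease_operations). An ideal world satisfying every premise can still have not cease_operations true, so F(not cease_operations) is not derivable.

No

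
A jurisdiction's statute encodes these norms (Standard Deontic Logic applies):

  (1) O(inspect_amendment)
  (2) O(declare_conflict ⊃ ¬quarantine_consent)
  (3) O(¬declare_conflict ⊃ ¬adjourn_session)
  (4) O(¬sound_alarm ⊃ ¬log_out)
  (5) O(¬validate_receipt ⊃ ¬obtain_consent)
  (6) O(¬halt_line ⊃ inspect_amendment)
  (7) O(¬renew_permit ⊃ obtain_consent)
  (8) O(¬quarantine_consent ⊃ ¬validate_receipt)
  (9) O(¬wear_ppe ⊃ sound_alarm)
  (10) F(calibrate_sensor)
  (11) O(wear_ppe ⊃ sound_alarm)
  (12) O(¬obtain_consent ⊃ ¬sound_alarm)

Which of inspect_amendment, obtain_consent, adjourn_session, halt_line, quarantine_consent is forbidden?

By case analysis on ¬wear_ppe: premise 9 gives O(¬wear_ppe ⊃ sound_alarm) and premise 11 gives O(wear_ppe ⊃ sound_alarm), so O(sound_alarm) either way.
Premise 12, O(¬obtain_consent ⊃ ¬sound_alarm), contraposes to O(sound_alarm ⊃ obtain_consent); with O(sound_alarm) we get O(obtain_consent).
Premise 5 is O(¬validate_receipt ⊃ ¬obtain_consent); contrapositively O(obtain_consent ⊃ validate_receipt). Since O(obtain_consent) holds, K gives O(validate_receipt).
The contrapositive of premise 8 (O(¬quarantine_consent ⊃ ¬validate_receipt)) is O(validate_receipt ⊃ quarantine_consent), and O(validate_receipt) is already established, so O(quarantine_consent).
Premise 2, O(declare_conflict ⊃ ¬quarantine_consent), contraposes to O(quarantine_consent ⊃ ¬declare_conflict); with O(quarantine_consent) we get O(¬declare_conflict).
From O(¬declare_conflict) and premise 3, O(¬declare_conflict ⊃ ¬adjourn_session), we obtain O(¬adjourn_session).
So O(¬adjourn_session) holds, i.e. adjourn_session is forbidden. None of the other listed options is forbidden under the premises.

adjourn_session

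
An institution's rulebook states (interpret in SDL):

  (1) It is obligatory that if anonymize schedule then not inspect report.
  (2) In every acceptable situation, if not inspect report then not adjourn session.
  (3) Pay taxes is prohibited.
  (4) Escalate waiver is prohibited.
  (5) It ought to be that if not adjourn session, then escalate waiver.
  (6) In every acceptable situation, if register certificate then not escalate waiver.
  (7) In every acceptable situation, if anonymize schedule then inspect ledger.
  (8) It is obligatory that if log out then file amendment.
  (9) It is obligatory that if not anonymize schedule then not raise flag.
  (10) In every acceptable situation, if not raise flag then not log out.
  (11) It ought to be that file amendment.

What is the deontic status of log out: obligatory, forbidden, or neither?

F(escalate_waiver) at premise 4 means O(¬escalate_waiver).
Premise 5 is O(¬adjourn_session → escalate_waiver); contrapositively O(¬escalate_waiver → adjourn_session). Since O(¬escalate_waiver) holds, K gives O(adjourn_session).
Premise 2 is O(¬inspect_report → ¬adjourn_session); contrapositively O(adjourn_session → inspect_report). Since O(adjourn_session) holds, K gives O(inspect_report).
Premise 1 is O(anonymize_schedule → ¬inspect_report); contrapositively O(inspect_report → ¬anonymize_schedule). Since O(inspect_report) holds, K gives O(¬anonymize_schedule).
Applying K to premise 9 (O(¬anonymize_schedule → ¬raise_flag)) and O(¬anonymize_schedule) yields O(¬raise_flag).
From O(¬raise_flag) and premise 10, O(¬raise_flag → ¬log_out), we obtain O(¬log_out).
Premises 3, 6, 7, 8, 11 do not contribute to this derivation.
Thus O(¬log_out), which is F(log_out): log_out is forbidden.

Forbidden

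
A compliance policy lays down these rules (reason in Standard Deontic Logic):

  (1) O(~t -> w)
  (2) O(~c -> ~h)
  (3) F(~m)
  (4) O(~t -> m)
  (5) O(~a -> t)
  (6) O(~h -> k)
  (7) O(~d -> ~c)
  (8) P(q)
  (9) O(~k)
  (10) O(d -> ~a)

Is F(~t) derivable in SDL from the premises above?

From premise 9 we have O(~k).
Premise 6, O(~h -> k), contraposes to O(~k -> h); with O(~k) we get O(h).
The contrapositive of premise 2 (O(~c -> ~h)) is O(h -> c), and O(h) is already established, so O(c).
The contrapositive of premise 7 (O(~d -> ~c)) is O(c -> d), and O(c) is already established, so O(d).
With premise 10, O(d -> ~a), the K-axiom yields O(~a).
With premise 5, O(~a -> t), the K-axiom yields O(t).
Premises 1, 3, 4, 8 do not contribute to this derivation.
So O(t) holds, i.e. F(~t). The claim follows.

Yes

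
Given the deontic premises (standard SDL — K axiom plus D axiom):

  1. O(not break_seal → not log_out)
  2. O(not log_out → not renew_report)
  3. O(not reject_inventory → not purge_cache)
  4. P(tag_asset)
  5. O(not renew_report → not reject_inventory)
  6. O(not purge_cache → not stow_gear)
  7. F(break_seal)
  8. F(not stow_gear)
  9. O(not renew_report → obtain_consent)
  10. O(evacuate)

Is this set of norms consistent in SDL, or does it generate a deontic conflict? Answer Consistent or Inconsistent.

Premise 8, F(not stow_gear), is equivalent to O(stow_gear).
Premise 6, O(not purge_cache → not stow_gear), contraposes to O(stow_gear → purge_cache); with O(stow_gear) we get O(purge_cache).
Premise 3, O(not reject_inventory → not purge_cache), contraposes to O(purge_cache → reject_inventory); with O(purge_cache) we get O(reject_inventory).
Premise 5 is O(not renew_report → not reject_inventory); contrapositively O(reject_inventory → renew_report). Since O(reject_inventory) holds, K gives O(renew_report).
The contrapositive of premise 2 (O(not log_out → not renew_report)) is O(renew_report → log_out), and O(renew_report) is already established, so O(log_out).
Premise 1 is O(not break_seal → not log_out); contrapositively O(log_out → break_seal). Since O(log_out) holds, K gives O(break_seal).
Yet premise 7 is F(break_seal), i.e. O(not break_seal).
We now have both O(break_seal) and O(not break_seal) — break_seal is simultaneously obligatory and forbidden, violating the D-axiom.

Inconsistent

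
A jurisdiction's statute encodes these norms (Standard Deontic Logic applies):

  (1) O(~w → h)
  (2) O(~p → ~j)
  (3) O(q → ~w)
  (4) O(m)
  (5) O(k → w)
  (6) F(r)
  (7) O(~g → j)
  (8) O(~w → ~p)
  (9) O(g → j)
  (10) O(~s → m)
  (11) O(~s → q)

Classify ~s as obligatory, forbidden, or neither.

Premises 9 and 7 cover both cases: O(g → j) and O(~g → j). Since g ∨ ~g is a tautology, O(j) follows.
The contrapositive of premise 2 (O(~p → ~j)) is O(j → p), and O(j) is already established, so O(p).
The contrapositive of premise 8 (O(~w → ~p)) is O(p → w), and O(p) is already established, so O(w).
Premise 3, O(q → ~w), contraposes to O(w → ~q); with O(w) we get O(~q).
Premise 11, O(~s → q), contraposes to O(~q → s); with O(~q) we get O(s).
Premises 1, 4, 5, 6, 10 do not contribute to this derivation.
Thus O(s), which is F(~s): ~s is forbidden.

Forbidden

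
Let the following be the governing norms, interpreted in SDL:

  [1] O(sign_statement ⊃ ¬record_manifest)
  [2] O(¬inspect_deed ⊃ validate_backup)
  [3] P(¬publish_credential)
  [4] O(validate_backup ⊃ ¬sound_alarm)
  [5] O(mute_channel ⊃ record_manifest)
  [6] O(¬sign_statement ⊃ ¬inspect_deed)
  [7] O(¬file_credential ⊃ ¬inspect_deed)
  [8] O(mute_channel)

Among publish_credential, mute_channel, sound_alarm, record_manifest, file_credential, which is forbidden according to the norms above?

From premise 8 we have O(mute_channel).
With premise 5, O(mute_channel ⊃ record_manifest), the K-axiom yields O(record_manifest).
Premise 1 is O(sign_statement ⊃ ¬record_manifest); contrapositively O(record_manifest ⊃ ¬sign_statement). Since O(record_manifest) holds, K gives O(¬sign_statement).
With premise 6, O(¬sign_statement ⊃ ¬inspect_deed), the K-axiom yields O(¬inspect_deed).
Applying K to premise 2 (O(¬inspect_deed ⊃ validate_backup)) and O(¬inspect_deed) yields O(validate_backup).
With premise 4, O(validate_backup ⊃ ¬sound_alarm), the K-axiom yields O(¬sound_alarm).
So O(¬sound_alarm) holds, i.e. sound_alarm is forbidden. None of the other listed options is forbidden under the premises.

sound_alarm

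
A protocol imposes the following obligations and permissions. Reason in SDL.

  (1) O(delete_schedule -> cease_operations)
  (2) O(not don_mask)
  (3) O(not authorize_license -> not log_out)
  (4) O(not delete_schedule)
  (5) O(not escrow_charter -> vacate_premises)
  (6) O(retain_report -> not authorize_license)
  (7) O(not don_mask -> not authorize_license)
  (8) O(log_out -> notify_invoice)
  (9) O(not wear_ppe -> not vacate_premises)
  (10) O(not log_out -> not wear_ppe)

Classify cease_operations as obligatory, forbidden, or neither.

Premise 1 is O(delete_schedule -> cease_operations), but O(delete_schedule) is not derivable from the premises, so it does not yield O(cease_operations).
No premise or chain of K-axiom applications forces O(cease_operations), and none forces O(not cease_operations). So cease_operations is neither obligatory nor forbidden under these norms.

Neither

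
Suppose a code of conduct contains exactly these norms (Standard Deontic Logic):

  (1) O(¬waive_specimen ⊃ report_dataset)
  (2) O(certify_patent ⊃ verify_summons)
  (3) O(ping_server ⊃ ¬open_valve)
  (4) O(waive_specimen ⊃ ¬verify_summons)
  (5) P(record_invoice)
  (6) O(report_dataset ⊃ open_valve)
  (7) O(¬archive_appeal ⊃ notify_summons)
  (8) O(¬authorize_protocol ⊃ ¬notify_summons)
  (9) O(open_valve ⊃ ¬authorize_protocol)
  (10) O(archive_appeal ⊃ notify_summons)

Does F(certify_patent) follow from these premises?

Yes

Premises 7 and 10 cover both cases: O(¬archive_appeal ⊃ notify_summons) and O(archive_appeal ⊃ notify_summons). Since ¬archive_appeal ∨ archive_appeal is a tautology, O(notify_summons) follows.
Premise 8 is O(¬authorize_protocol ⊃ ¬notify_summons); contrapositively O(notify_summons ⊃ authorize_protocol). Since O(notify_summons) holds, K gives O(authorize_protocol).
Premise 9, O(open_valve ⊃ ¬authorize_protocol), contraposes to O(authorize_protocol ⊃ ¬open_valve); with O(authorize_protocol) we get O(¬open_valve).
The contrapositive of premise 6 (O(report_dataset ⊃ open_valve)) is O(¬open_valve ⊃ ¬report_dataset), and O(¬open_valve) is already established, so O(¬report_dataset).
The contrapositive of premise 1 (O(¬waive_specimen ⊃ report_dataset)) is O(¬report_dataset ⊃ waive_specimen), and O(¬report_dataset) is already established, so O(waive_specimen).
Applying K to premise 4 (O(waive_specimen ⊃ ¬verify_summons)) and O(waive_specimen) yields O(¬verify_summons).
The contrapositive of premise 2 (O(certify_patent ⊃ verify_summons)) is O(¬verify_summons ⊃ ¬certify_patent), and O(¬verify_summons) is already established, so O(¬certify_patent).
Premises 3, 5 do not contribute to this derivation.
So O(¬certify_patent) holds, i.e. F(certify_patent). The claim follows.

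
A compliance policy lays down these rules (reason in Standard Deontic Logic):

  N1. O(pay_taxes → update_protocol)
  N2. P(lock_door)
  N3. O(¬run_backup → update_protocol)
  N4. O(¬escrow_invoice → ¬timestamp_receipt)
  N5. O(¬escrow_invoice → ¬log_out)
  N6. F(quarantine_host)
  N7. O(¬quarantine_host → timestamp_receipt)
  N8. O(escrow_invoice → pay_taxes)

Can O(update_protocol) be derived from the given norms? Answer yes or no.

Premise 6, F(quarantine_host), is equivalent to O(¬quarantine_host).
From O(¬quarantine_host) and premise 7, O(¬quarantine_host → timestamp_receipt), we obtain O(timestamp_receipt).
The contrapositive of premise 4 (O(¬escrow_invoice → ¬timestamp_receipt)) is O(timestamp_receipt → escrow_invoice), and O(timestamp_receipt) is already established, so O(escrow_invoice).
Premise 8 is O(escrow_invoice → pay_taxes); since O(escrow_invoice), deontic closure gives O(pay_taxes).
From O(pay_taxes) and premise 1, O(pay_taxes → update_protocol), we obtain O(update_protocol).
Premises 2, 3, 5 do not contribute to this derivation.
So O(update_protocol) follows.

Yes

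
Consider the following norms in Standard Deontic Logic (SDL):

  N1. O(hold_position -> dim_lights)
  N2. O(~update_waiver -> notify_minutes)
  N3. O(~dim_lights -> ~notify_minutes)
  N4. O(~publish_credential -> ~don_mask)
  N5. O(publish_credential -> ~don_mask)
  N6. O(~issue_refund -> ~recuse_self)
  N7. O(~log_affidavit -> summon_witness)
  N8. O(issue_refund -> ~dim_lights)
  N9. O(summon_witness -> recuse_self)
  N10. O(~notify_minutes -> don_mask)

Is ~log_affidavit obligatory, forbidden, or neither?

Premises 4 and 5 are O(~publish_credential -> ~don_mask) and O(publish_credential -> ~don_mask); every ideal world satisfies ~publish_credential or publish_credential, so in either case ~don_mask holds — hence O(~don_mask).
Premise 10 is O(~notify_minutes -> don_mask); contrapositively O(~don_mask -> notify_minutes). Since O(~don_mask) holds, K gives O(notify_minutes).
Premise 3 is O(~dim_lights -> ~notify_minutes); contrapositively O(notify_minutes -> dim_lights). Since O(notify_minutes) holds, K gives O(dim_lights).
The contrapositive of premise 8 (O(issue_refund -> ~dim_lights)) is O(dim_lights -> ~issue_refund), and O(dim_lights) is already established, so O(~issue_refund).
Premise 6 is O(~issue_refund -> ~recuse_self); since O(~issue_refund), deontic closure gives O(~recuse_self).
Premise 9 is O(summon_witness -> recuse_self); contrapositively O(~recuse_self -> ~summon_witness). Since O(~recuse_self) holds, K gives O(~summon_witness).
Premise 7, O(~log_affidavit -> summon_witness), contraposes to O(~summon_witness -> log_affidavit); with O(~summon_witness) we get O(log_affidavit).
Premises 1, 2 do not contribute to this derivation.
Thus O(log_affidavit), which is F(~log_affidavit): ~log_affidavit is forbidden.

Forbidden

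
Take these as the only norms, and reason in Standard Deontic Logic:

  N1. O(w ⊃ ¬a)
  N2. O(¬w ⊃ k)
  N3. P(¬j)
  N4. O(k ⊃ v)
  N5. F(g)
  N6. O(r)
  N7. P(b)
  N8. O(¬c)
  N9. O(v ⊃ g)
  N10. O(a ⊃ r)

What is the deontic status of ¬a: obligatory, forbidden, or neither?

Obligatory

F(g) at premise 5 means O(¬g).
Premise 9, O(v ⊃ g), contraposes to O(¬g ⊃ ¬v); with O(¬g) we get O(¬v).
The contrapositive of premise 4 (O(k ⊃ v)) is O(¬v ⊃ ¬k), and O(¬v) is already established, so O(¬k).
Premise 2, O(¬w ⊃ k), contraposes to O(¬k ⊃ w); with O(¬k) we get O(w).
From O(w) and premise 1, O(w ⊃ ¬a), we obtain O(¬a).
Premises 3, 6, 7, 8, 10 do not contribute to this derivation.
Hence ¬a is obligatory.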